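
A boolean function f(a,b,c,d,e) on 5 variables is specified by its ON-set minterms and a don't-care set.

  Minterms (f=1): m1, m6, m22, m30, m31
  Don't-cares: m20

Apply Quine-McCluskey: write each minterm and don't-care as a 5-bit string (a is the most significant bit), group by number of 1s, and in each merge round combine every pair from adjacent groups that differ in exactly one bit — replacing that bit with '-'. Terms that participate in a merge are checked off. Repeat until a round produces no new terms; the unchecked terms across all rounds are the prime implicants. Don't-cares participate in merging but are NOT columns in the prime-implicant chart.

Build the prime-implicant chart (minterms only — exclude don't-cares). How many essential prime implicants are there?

size-2^0 implicants → 00001  00110(✓)  10100(✓)  10110(✓)  11110(✓)  11111(✓)
size-2^1 implicants → -0110  1-110  101-0  1111-
Unchecked terms (primes): -0110, 00001, 1-110, 101-0, 1111-
Minterm coverage:
  m1 ⊆ 00001 [E]
  m6 ⊆ -0110 [E]
  m22 ⊆ -0110,1-110,101-0
  m30 ⊆ 1-110,1111-
  m31 ⊆ 1111- [E]
E = {-0110, 00001, 1111-}

3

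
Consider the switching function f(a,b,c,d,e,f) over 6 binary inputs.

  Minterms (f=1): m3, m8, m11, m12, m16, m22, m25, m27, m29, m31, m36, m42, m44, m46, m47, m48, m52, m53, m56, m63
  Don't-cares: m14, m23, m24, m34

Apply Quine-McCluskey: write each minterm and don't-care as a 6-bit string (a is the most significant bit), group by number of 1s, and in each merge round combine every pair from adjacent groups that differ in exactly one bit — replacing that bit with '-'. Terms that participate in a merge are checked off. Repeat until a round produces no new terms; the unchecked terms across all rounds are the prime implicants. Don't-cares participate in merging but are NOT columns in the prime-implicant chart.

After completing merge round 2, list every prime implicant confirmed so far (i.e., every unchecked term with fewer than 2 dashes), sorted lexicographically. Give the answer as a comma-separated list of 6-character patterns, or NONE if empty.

size-2^0 implicants → 000011(✓)  001000(✓)  001011(✓)  001100(✓)  001110(✓)  010000(✓)  010110(✓)  010111(✓)  011000(✓)  011001(✓)  011011(✓)  011101(✓)  011111(✓)  100010(✓)  100100(✓)  101010(✓)  101100(✓)  101110(✓)  101111(✓)  110000(✓)  110100(✓)  110101(✓)  111000(✓)  111111(✓)
size-2^1 implicants → -01100(✓)  -01110(✓)  -10000(✓)  -11000(✓)  -11111  0-1000  0-1011  00-011  001-00  0011-0(✓)  01-000(✓)  01-111  01011-  011-01(✓)  011-11(✓)  0110-1(✓)  01100-  0111-1(✓)  1-0100  1-1111  10-010  10-100  101-10  1011-0(✓)  10111-  11-000(✓)  110-00  11010-
size-2^2 implicants → -011-0  -1-000  011--1
Unchecked terms (primes): -011-0, -1-000, -11111, 0-1000, 0-1011, 00-011, 001-00, 01-111, 01011-, 011--1, 01100-, 1-0100, 1-1111, 10-010, 10-100, 101-10, 10111-, 110-00, 11010-

-11111, 0-1000, 0-1011, 00-011, 001-00, 01-111, 01011-, 01100-, 1-0100, 1-1111, 10-010, 10-100, 101-10, 10111-, 110-00, 11010-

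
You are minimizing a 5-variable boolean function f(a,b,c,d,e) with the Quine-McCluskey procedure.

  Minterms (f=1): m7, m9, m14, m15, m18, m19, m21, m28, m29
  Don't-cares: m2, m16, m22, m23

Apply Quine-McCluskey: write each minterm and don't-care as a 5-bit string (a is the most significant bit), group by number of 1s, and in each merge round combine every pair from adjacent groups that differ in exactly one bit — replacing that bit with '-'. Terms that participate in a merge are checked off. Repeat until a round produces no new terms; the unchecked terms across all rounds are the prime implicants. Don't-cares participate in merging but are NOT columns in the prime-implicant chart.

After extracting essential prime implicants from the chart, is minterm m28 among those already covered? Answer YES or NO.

YES

[col 0] 00010*, 00111*, 01001, 01110*, 01111*, 10000*, 10010*, 10011*, 10101*, 10110*, 10111*, 11100*, 11101*
[col 1] -0010, -0111, 0-111, 0111-, 1-101, 10-10*, 10-11*, 100-0, 1001-*, 101-1, 1011-*, 1110-
[col 2] 10-1-
Prime implicants: -0010, -0111, 0-111, 01001, 0111-, 1-101, 10-1-, 100-0, 101-1, 1110-
PI chart (minterm → PIs covering it):
  7 | -0111,0-111
  9 | 01001  (sole → essential)
  14 | 0111-  (sole → essential)
  15 | 0-111,0111-
  18 | -0010,10-1-,100-0
  19 | 10-1-  (sole → essential)
  21 | 1-101,101-1
  28 | 1110-  (sole → essential)
  29 | 1-101,1110-
Essential prime implicants: 01001, 0111-, 10-1-, 1110-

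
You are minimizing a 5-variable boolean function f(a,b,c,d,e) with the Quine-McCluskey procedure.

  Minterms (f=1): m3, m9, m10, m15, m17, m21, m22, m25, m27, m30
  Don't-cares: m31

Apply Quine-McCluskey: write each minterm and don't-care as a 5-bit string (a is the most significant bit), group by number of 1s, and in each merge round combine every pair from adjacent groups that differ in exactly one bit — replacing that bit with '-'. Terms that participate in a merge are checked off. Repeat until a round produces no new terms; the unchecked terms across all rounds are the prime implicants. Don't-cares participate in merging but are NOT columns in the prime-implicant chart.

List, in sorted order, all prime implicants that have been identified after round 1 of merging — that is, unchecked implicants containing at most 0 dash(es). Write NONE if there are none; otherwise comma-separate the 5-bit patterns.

[col 0] 00011, 01001*, 01010, 01111*, 10001*, 10101*, 10110*, 11001*, 11011*, 11110*, 11111*
[col 1] -1001, -1111, 1-001, 1-110, 10-01, 11-11, 110-1, 1111-
Prime implicants: -1001, -1111, 00011, 01010, 1-001, 1-110, 10-01, 11-11, 110-1, 1111-

00011, 01010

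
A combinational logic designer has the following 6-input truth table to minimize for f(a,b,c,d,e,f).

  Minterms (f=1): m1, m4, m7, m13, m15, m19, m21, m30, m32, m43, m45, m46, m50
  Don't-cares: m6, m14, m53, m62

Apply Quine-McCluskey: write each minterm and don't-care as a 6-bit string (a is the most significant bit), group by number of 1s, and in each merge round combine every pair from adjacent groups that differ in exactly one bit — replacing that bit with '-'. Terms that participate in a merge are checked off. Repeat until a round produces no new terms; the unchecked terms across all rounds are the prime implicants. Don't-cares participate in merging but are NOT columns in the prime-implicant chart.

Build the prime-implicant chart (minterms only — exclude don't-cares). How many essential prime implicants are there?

10

[col 0] 000001, 000100*, 000110*, 000111*, 001101*, 001110*, 001111*, 010011, 010101*, 011110*, 100000, 101011, 101101*, 101110*, 110010, 110101*, 111110*
[col 1] -01101, -01110*, -10101, -11110*, 0-1110*, 00-110*, 00-111*, 0001-0, 00011-*, 0011-1, 00111-*, 1-1110*
[col 2] --1110, 00-11-
Prime implicants: --1110, -01101, -10101, 00-11-, 000001, 0001-0, 0011-1, 010011, 100000, 101011, 110010
PI chart (minterm → PIs covering it):
  1 | 000001  (sole → essential)
  4 | 0001-0  (sole → essential)
  7 | 00-11-  (sole → essential)
  13 | -01101,0011-1
  15 | 00-11-,0011-1
  19 | 010011  (sole → essential)
  21 | -10101  (sole → essential)
  30 | --1110  (sole → essential)
  32 | 100000  (sole → essential)
  43 | 101011  (sole → essential)
  45 | -01101  (sole → essential)
  46 | --1110  (sole → essential)
  50 | 110010  (sole → essential)
Essential prime implicants: --1110, -01101, -10101, 00-11-, 000001, 0001-0, 010011, 100000, 101011, 110010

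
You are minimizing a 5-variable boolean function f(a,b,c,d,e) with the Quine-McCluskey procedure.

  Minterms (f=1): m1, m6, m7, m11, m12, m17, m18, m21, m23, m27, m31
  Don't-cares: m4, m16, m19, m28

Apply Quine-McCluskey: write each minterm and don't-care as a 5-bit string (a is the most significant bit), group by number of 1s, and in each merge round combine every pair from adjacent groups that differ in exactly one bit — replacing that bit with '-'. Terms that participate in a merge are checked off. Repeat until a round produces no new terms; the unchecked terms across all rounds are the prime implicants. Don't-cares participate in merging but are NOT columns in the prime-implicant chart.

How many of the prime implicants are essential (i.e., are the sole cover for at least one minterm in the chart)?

5

[col 0] 00001*, 00100*, 00110*, 00111*, 01011*, 01100*, 10000*, 10001*, 10010*, 10011*, 10101*, 10111*, 11011*, 11100*, 11111*
[col 1] -0001, -0111, -1011, -1100, 0-100, 001-0, 0011-, 1-011*, 1-111*, 10-01*, 10-11*, 100-0*, 100-1*, 1000-*, 1001-*, 101-1*, 11-11*
[col 2] 1--11, 10--1, 100--
Prime implicants: -0001, -0111, -1011, -1100, 0-100, 001-0, 0011-, 1--11, 10--1, 100--
PI chart (minterm → PIs covering it):
  1 | -0001  (sole → essential)
  6 | 001-0,0011-
  7 | -0111,0011-
  11 | -1011  (sole → essential)
  12 | -1100,0-100
  17 | -0001,10--1,100--
  18 | 100--  (sole → essential)
  21 | 10--1  (sole → essential)
  23 | -0111,1--11,10--1
  27 | -1011,1--11
  31 | 1--11  (sole → essential)
Essential prime implicants: -0001, -1011, 1--11, 10--1, 100--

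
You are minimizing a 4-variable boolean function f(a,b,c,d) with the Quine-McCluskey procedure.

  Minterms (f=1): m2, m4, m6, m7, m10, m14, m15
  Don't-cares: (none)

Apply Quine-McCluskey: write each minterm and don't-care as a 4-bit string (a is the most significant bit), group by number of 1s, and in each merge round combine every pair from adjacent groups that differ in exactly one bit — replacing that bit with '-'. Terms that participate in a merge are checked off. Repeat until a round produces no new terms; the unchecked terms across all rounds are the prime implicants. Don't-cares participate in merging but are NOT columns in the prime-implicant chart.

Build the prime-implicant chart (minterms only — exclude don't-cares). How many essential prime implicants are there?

[col 0] 0010*, 0100*, 0110*, 0111*, 1010*, 1110*, 1111*
[col 1] -010*, -110*, -111*, 0-10*, 01-0, 011-*, 1-10*, 111-*
[col 2] --10, -11-
Prime implicants: --10, -11-, 01-0
PI chart (minterm → PIs covering it):
  2 | --10  (sole → essential)
  4 | 01-0  (sole → essential)
  6 | --10,-11-,01-0
  7 | -11-  (sole → essential)
  10 | --10  (sole → essential)
  14 | --10,-11-
  15 | -11-  (sole → essential)
Essential prime implicants: --10, -11-, 01-0

3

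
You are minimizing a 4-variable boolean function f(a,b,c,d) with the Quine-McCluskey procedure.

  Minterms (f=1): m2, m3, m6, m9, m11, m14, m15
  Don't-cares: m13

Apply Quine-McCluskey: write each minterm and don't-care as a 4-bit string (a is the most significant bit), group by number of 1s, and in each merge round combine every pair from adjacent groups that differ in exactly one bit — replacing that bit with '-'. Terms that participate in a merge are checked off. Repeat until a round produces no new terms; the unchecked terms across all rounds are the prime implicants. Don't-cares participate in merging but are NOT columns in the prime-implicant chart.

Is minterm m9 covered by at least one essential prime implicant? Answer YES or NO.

YES

[col 0] 0010*, 0011*, 0110*, 1001*, 1011*, 1101*, 1110*, 1111*
[col 1] -011, -110, 0-10, 001-, 1-01*, 1-11*, 10-1*, 11-1*, 111-
[col 2] 1--1
Prime implicants: -011, -110, 0-10, 001-, 1--1, 111-
PI chart (minterm → PIs covering it):
  2 | 0-10,001-
  3 | -011,001-
  6 | -110,0-10
  9 | 1--1  (sole → essential)
  11 | -011,1--1
  14 | -110,111-
  15 | 1--1,111-
Essential prime implicants: 1--1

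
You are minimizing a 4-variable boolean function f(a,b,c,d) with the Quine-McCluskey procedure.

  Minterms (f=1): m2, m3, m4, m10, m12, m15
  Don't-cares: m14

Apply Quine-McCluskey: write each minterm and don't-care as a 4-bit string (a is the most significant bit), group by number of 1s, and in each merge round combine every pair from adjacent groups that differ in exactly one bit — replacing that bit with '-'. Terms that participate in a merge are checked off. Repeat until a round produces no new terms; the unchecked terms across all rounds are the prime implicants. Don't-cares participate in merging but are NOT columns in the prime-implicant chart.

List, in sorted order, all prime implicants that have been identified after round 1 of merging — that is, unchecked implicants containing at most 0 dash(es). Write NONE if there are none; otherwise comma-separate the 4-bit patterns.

Round 0: 0010✓ 0011✓ 0100✓ 1010✓ 1100✓ 1110✓ 1111✓
Round 1: -010 -100 001- 1-10 11-0 111-
PIs = {-010, -100, 001-, 1-10, 11-0, 111-}

NONE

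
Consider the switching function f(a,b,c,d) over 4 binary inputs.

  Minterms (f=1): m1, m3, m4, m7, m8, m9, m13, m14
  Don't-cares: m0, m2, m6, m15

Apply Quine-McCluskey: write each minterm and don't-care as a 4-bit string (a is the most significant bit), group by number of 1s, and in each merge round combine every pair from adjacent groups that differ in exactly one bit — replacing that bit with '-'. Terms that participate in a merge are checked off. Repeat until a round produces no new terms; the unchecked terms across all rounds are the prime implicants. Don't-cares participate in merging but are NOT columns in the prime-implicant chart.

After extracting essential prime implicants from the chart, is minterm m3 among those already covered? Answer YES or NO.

NO

[col 0] 0000*, 0001*, 0010*, 0011*, 0100*, 0110*, 0111*, 1000*, 1001*, 1101*, 1110*, 1111*
[col 1] -000*, -001*, -110*, -111*, 0-00*, 0-10*, 0-11*, 00-0*, 00-1*, 000-*, 001-*, 01-0*, 011-*, 1-01, 100-*, 11-1, 111-*
[col 2] -00-, -11-, 0--0, 0-1-, 00--
Prime implicants: -00-, -11-, 0--0, 0-1-, 00--, 1-01, 11-1
PI chart (minterm → PIs covering it):
  1 | -00-,00--
  3 | 0-1-,00--
  4 | 0--0  (sole → essential)
  7 | -11-,0-1-
  8 | -00-  (sole → essential)
  9 | -00-,1-01
  13 | 1-01,11-1
  14 | -11-  (sole → essential)
Essential prime implicants: -00-, -11-, 0--0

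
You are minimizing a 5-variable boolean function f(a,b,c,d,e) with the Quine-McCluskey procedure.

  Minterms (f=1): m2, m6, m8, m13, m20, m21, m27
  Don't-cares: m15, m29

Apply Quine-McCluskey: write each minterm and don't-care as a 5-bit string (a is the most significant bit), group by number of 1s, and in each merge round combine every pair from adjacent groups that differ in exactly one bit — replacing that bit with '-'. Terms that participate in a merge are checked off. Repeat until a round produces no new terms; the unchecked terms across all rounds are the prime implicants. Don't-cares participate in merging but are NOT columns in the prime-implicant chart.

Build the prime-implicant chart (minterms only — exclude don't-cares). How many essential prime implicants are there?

4

[col 0] 00010*, 00110*, 01000, 01101*, 01111*, 10100*, 10101*, 11011, 11101*
[col 1] -1101, 00-10, 011-1, 1-101, 1010-
Prime implicants: -1101, 00-10, 01000, 011-1, 1-101, 1010-, 11011
PI chart (minterm → PIs covering it):
  2 | 00-10  (sole → essential)
  6 | 00-10  (sole → essential)
  8 | 01000  (sole → essential)
  13 | -1101,011-1
  20 | 1010-  (sole → essential)
  21 | 1-101,1010-
  27 | 11011  (sole → essential)
Essential prime implicants: 00-10, 01000, 1010-, 11011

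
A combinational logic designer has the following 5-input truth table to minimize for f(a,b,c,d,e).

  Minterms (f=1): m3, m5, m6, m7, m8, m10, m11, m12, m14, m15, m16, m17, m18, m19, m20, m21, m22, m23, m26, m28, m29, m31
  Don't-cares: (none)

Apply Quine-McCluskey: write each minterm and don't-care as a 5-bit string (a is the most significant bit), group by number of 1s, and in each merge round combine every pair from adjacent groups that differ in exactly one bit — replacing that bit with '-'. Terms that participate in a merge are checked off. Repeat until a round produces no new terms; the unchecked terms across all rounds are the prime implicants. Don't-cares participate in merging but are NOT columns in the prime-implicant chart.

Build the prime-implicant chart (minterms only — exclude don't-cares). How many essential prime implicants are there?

3

[col 0] 00011*, 00101*, 00110*, 00111*, 01000*, 01010*, 01011*, 01100*, 01110*, 01111*, 10000*, 10001*, 10010*, 10011*, 10100*, 10101*, 10110*, 10111*, 11010*, 11100*, 11101*, 11111*
[col 1] -0011*, -0101*, -0110*, -0111*, -1010, -1100, -1111*, 0-011*, 0-110*, 0-111*, 00-11*, 001-1*, 0011-*, 01-00*, 01-10*, 01-11*, 010-0*, 0101-*, 011-0*, 0111-*, 1-010, 1-100*, 1-101*, 1-111*, 10-00*, 10-01*, 10-10*, 10-11*, 100-0*, 100-1*, 1000-*, 1001-*, 101-0*, 101-1*, 1010-*, 1011-*, 111-1*, 1110-*
[col 2] --111, -0-11, -01-1, -011-, 0--11, 0-11-, 01--0, 01-1-, 1-1-1, 1-10-, 10--0*, 10--1*, 10-0-*, 10-1-*, 100--*, 101--*
[col 3] 10---
Prime implicants: --111, -0-11, -01-1, -011-, -1010, -1100, 0--11, 0-11-, 01--0, 01-1-, 1-010, 1-1-1, 1-10-, 10---
PI chart (minterm → PIs covering it):
  3 | -0-11,0--11
  5 | -01-1  (sole → essential)
  6 | -011-,0-11-
  7 | --111,-0-11,-01-1,-011-,0--11,0-11-
  8 | 01--0  (sole → essential)
  10 | -1010,01--0,01-1-
  11 | 0--11,01-1-
  12 | -1100,01--0
  14 | 0-11-,01--0,01-1-
  15 | --111,0--11,0-11-,01-1-
  16 | 10---  (sole → essential)
  17 | 10---  (sole → essential)
  18 | 1-010,10---
  19 | -0-11,10---
  20 | 1-10-,10---
  21 | -01-1,1-1-1,1-10-,10---
  22 | -011-,10---
  23 | --111,-0-11,-01-1,-011-,1-1-1,10---
  26 | -1010,1-010
  28 | -1100,1-10-
  29 | 1-1-1,1-10-
  31 | --111,1-1-1
Essential prime implicants: -01-1, 01--0, 10---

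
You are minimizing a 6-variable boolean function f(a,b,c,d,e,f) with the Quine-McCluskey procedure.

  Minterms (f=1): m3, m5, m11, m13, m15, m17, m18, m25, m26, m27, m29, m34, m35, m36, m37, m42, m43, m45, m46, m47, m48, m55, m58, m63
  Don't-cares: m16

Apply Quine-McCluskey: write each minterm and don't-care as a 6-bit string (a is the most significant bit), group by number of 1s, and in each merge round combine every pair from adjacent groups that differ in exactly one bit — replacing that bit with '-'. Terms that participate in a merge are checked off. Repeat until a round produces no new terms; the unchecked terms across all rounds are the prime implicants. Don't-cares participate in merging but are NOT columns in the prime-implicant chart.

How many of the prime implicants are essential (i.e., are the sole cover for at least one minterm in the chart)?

7

size-2^0 implicants → 000011(✓)  000101(✓)  001011(✓)  001101(✓)  001111(✓)  010000(✓)  010001(✓)  010010(✓)  011001(✓)  011010(✓)  011011(✓)  011101(✓)  100010(✓)  100011(✓)  100100(✓)  100101(✓)  101010(✓)  101011(✓)  101101(✓)  101110(✓)  101111(✓)  110000(✓)  110111(✓)  111010(✓)  111111(✓)
size-2^1 implicants → -00011(✓)  -00101(✓)  -01011(✓)  -01101(✓)  -01111(✓)  -10000  -11010  0-1011  0-1101  00-011(✓)  00-101(✓)  001-11(✓)  0011-1(✓)  01-001  01-010  0100-0  01000-  011-01  0110-1  01101-  1-1010  1-1111  10-010(✓)  10-011(✓)  10-101(✓)  10001-(✓)  10010-  101-10(✓)  101-11(✓)  10101-(✓)  1011-1(✓)  10111-(✓)  11-111
size-2^2 implicants → -0-011  -0-101  -01-11  -011-1  10-01-  101-1-
Unchecked terms (primes): -0-011, -0-101, -01-11, -011-1, -10000, -11010, 0-1011, 0-1101, 01-001, 01-010, 0100-0, 01000-, 011-01, 0110-1, 01101-, 1-1010, 1-1111, 10-01-, 10010-, 101-1-, 11-111
Minterm coverage:
  m3 ⊆ -0-011 [E]
  m5 ⊆ -0-101 [E]
  m11 ⊆ -0-011,-01-11,0-1011
  m13 ⊆ -0-101,-011-1,0-1101
  m15 ⊆ -01-11,-011-1
  m17 ⊆ 01-001,01000-
  m18 ⊆ 01-010,0100-0
  m25 ⊆ 01-001,011-01,0110-1
  m26 ⊆ -11010,01-010,01101-
  m27 ⊆ 0-1011,0110-1,01101-
  m29 ⊆ 0-1101,011-01
  m34 ⊆ 10-01- [E]
  m35 ⊆ -0-011,10-01-
  m36 ⊆ 10010- [E]
  m37 ⊆ -0-101,10010-
  m42 ⊆ 1-1010,10-01-,101-1-
  m43 ⊆ -0-011,-01-11,10-01-,101-1-
  m45 ⊆ -0-101,-011-1
  m46 ⊆ 101-1- [E]
  m47 ⊆ -01-11,-011-1,1-1111,101-1-
  m48 ⊆ -10000 [E]
  m55 ⊆ 11-111 [E]
  m58 ⊆ -11010,1-1010
  m63 ⊆ 1-1111,11-111
E = {-0-011, -0-101, -10000, 10-01-, 10010-, 101-1-, 11-111}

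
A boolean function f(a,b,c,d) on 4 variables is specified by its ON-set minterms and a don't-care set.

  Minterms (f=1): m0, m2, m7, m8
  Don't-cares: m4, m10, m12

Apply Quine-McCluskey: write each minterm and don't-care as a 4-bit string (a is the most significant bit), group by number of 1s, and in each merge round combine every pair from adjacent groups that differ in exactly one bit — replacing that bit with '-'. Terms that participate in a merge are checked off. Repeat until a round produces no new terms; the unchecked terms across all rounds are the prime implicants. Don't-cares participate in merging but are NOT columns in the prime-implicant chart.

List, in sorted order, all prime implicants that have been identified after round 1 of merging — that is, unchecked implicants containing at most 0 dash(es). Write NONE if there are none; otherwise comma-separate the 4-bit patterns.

0111

[col 0] 0000*, 0010*, 0100*, 0111, 1000*, 1010*, 1100*
[col 1] -000*, -010*, -100*, 0-00*, 00-0*, 1-00*, 10-0*
[col 2] --00, -0-0
Prime implicants: --00, -0-0, 0111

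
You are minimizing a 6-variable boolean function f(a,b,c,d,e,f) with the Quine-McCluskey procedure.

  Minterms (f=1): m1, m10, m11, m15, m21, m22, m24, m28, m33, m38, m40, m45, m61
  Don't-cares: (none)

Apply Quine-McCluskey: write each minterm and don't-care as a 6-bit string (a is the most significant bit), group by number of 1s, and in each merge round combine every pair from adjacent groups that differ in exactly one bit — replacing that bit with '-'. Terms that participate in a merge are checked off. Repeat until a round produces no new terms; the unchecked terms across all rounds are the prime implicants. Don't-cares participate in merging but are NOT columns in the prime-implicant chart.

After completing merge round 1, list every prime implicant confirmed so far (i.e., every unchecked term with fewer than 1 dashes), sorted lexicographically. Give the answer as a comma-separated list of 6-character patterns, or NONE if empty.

size-2^0 implicants → 000001(✓)  001010(✓)  001011(✓)  001111(✓)  010101  010110  011000(✓)  011100(✓)  100001(✓)  100110  101000  101101(✓)  111101(✓)
size-2^1 implicants → -00001  001-11  00101-  011-00  1-1101
Unchecked terms (primes): -00001, 001-11, 00101-, 010101, 010110, 011-00, 1-1101, 100110, 101000

010101, 010110, 100110, 101000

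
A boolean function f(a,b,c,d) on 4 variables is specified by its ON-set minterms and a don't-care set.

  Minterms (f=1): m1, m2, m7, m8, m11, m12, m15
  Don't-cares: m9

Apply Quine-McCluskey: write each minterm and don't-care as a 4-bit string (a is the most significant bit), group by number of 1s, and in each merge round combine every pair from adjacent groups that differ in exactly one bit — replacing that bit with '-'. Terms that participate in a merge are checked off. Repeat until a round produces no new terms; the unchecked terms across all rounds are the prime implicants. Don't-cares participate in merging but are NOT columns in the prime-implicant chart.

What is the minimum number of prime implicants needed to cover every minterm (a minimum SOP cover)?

5

[col 0] 0001*, 0010, 0111*, 1000*, 1001*, 1011*, 1100*, 1111*
[col 1] -001, -111, 1-00, 1-11, 10-1, 100-
Prime implicants: -001, -111, 0010, 1-00, 1-11, 10-1, 100-
PI chart (minterm → PIs covering it):
  1 | -001  (sole → essential)
  2 | 0010  (sole → essential)
  7 | -111  (sole → essential)
  8 | 1-00,100-
  11 | 1-11,10-1
  12 | 1-00  (sole → essential)
  15 | -111,1-11
Essential prime implicants: -001, -111, 0010, 1-00
Petrick residual → 1-11
Minimum SOP uses 5 PIs: b'c'd + bcd + a'b'cd' + ac'd' + acd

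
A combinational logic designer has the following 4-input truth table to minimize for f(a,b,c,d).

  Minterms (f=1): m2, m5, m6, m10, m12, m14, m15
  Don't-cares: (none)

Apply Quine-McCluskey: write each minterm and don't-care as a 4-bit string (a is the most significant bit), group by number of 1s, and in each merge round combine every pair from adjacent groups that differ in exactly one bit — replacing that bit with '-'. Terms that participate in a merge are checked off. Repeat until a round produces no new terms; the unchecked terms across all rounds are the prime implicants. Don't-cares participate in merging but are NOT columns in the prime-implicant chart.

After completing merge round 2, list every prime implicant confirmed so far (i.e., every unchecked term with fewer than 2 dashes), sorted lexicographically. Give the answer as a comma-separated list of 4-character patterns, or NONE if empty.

0101, 11-0, 111-

[col 0] 0010*, 0101, 0110*, 1010*, 1100*, 1110*, 1111*
[col 1] -010*, -110*, 0-10*, 1-10*, 11-0, 111-
[col 2] --10
Prime implicants: --10, 0101, 11-0, 111-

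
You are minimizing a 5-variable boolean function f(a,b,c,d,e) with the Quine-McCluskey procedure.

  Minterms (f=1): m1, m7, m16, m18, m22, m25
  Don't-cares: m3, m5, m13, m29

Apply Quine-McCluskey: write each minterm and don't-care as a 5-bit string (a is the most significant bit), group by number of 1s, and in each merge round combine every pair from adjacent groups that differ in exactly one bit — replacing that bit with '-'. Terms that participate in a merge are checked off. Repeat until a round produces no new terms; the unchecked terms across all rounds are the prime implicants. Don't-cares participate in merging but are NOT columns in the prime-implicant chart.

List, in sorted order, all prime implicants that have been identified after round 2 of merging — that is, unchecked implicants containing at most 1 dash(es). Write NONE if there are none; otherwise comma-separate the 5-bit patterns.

-1101, 0-101, 10-10, 100-0, 11-01

size-2^0 implicants → 00001(✓)  00011(✓)  00101(✓)  00111(✓)  01101(✓)  10000(✓)  10010(✓)  10110(✓)  11001(✓)  11101(✓)
size-2^1 implicants → -1101  0-101  00-01(✓)  00-11(✓)  000-1(✓)  001-1(✓)  10-10  100-0  11-01
size-2^2 implicants → 00--1
Unchecked terms (primes): -1101, 0-101, 00--1, 10-10, 100-0, 11-01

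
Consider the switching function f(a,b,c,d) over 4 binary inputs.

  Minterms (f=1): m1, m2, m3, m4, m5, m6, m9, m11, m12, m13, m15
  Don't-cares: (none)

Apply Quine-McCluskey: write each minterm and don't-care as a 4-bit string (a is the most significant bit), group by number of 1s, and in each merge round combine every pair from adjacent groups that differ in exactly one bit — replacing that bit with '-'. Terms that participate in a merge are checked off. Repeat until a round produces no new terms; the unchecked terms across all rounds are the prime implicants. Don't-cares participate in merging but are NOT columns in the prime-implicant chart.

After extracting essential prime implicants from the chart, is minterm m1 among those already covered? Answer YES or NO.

[col 0] 0001*, 0010*, 0011*, 0100*, 0101*, 0110*, 1001*, 1011*, 1100*, 1101*, 1111*
[col 1] -001*, -011*, -100*, -101*, 0-01*, 0-10, 00-1*, 001-, 01-0, 010-*, 1-01*, 1-11*, 10-1*, 11-1*, 110-*
[col 2] --01, -0-1, -10-, 1--1
Prime implicants: --01, -0-1, -10-, 0-10, 001-, 01-0, 1--1
PI chart (minterm → PIs covering it):
  1 | --01,-0-1
  2 | 0-10,001-
  3 | -0-1,001-
  4 | -10-,01-0
  5 | --01,-10-
  6 | 0-10,01-0
  9 | --01,-0-1,1--1
  11 | -0-1,1--1
  12 | -10-  (sole → essential)
  13 | --01,-10-,1--1
  15 | 1--1  (sole → essential)
Essential prime implicants: -10-, 1--1

NO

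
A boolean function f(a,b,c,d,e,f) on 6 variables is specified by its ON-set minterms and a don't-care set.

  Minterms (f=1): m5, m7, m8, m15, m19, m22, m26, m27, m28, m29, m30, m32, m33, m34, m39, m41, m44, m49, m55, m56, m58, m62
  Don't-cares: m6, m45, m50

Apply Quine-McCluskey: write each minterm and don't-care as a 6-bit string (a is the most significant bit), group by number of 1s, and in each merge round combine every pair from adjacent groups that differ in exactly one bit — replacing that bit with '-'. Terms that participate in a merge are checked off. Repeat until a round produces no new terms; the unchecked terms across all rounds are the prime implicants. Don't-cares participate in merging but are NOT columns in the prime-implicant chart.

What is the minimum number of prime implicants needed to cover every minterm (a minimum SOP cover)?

[col 0] 000101*, 000110*, 000111*, 001000, 001111*, 010011*, 010110*, 011010*, 011011*, 011100*, 011101*, 011110*, 100000*, 100001*, 100010*, 100111*, 101001*, 101100*, 101101*, 110001*, 110010*, 110111*, 111000*, 111010*, 111110*
[col 1] -00111, -11010*, -11110*, 0-0110, 00-111, 0001-1, 00011-, 01-011, 01-110, 011-10*, 01101-, 0111-0, 01110-, 1-0001, 1-0010, 1-0111, 10-001, 1000-0, 10000-, 101-01, 10110-, 11-010, 111-10*, 1110-0
[col 2] -11-10
Prime implicants: -00111, -11-10, 0-0110, 00-111, 0001-1, 00011-, 001000, 01-011, 01-110, 01101-, 0111-0, 01110-, 1-0001, 1-0010, 1-0111, 10-001, 1000-0, 10000-, 101-01, 10110-, 11-010, 1110-0
PI chart (minterm → PIs covering it):
  5 | 0001-1  (sole → essential)
  7 | -00111,00-111,0001-1,00011-
  8 | 001000  (sole → essential)
  15 | 00-111  (sole → essential)
  19 | 01-011  (sole → essential)
  22 | 0-0110,01-110
  26 | -11-10,01101-
  27 | 01-011,01101-
  28 | 0111-0,01110-
  29 | 01110-  (sole → essential)
  30 | -11-10,01-110,0111-0
  32 | 1000-0,10000-
  33 | 1-0001,10-001,10000-
  34 | 1-0010,1000-0
  39 | -00111,1-0111
  41 | 10-001,101-01
  44 | 10110-  (sole → essential)
  49 | 1-0001  (sole → essential)
  55 | 1-0111  (sole → essential)
  56 | 1110-0  (sole → essential)
  58 | -11-10,11-010,1110-0
  62 | -11-10  (sole → essential)
Essential prime implicants: -11-10, 00-111, 0001-1, 001000, 01-011, 01110-, 1-0001, 1-0111, 10110-, 1110-0
Petrick residual → 0-0110, 10-001, 1000-0
Minimum SOP uses 13 PIs: bcef' + a'c'def' + a'b'def + a'b'c'df + a'b'cd'e'f' + a'bd'ef + a'bcde' + ac'd'e'f + ac'def + ab'd'e'f + ab'c'd'f' + ab'cde' + abcd'f'

13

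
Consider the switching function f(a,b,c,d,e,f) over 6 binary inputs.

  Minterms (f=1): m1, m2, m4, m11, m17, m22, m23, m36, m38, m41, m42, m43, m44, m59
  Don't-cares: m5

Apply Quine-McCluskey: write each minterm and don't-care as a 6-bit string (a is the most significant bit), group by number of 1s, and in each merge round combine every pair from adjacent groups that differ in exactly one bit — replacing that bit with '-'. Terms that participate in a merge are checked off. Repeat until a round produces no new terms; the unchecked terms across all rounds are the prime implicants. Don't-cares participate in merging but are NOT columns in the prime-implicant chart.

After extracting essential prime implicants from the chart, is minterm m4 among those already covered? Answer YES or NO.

NO

size-2^0 implicants → 000001(✓)  000010  000100(✓)  000101(✓)  001011(✓)  010001(✓)  010110(✓)  010111(✓)  100100(✓)  100110(✓)  101001(✓)  101010(✓)  101011(✓)  101100(✓)  111011(✓)
size-2^1 implicants → -00100  -01011  0-0001  000-01  00010-  01011-  1-1011  10-100  1001-0  1010-1  10101-
Unchecked terms (primes): -00100, -01011, 0-0001, 000-01, 000010, 00010-, 01011-, 1-1011, 10-100, 1001-0, 1010-1, 10101-
Minterm coverage:
  m1 ⊆ 0-0001,000-01
  m2 ⊆ 000010 [E]
  m4 ⊆ -00100,00010-
  m11 ⊆ -01011 [E]
  m17 ⊆ 0-0001 [E]
  m22 ⊆ 01011- [E]
  m23 ⊆ 01011- [E]
  m36 ⊆ -00100,10-100,1001-0
  m38 ⊆ 1001-0 [E]
  m41 ⊆ 1010-1 [E]
  m42 ⊆ 10101- [E]
  m43 ⊆ -01011,1-1011,1010-1,10101-
  m44 ⊆ 10-100 [E]
  m59 ⊆ 1-1011 [E]
E = {-01011, 0-0001, 000010, 01011-, 1-1011, 10-100, 1001-0, 1010-1, 10101-}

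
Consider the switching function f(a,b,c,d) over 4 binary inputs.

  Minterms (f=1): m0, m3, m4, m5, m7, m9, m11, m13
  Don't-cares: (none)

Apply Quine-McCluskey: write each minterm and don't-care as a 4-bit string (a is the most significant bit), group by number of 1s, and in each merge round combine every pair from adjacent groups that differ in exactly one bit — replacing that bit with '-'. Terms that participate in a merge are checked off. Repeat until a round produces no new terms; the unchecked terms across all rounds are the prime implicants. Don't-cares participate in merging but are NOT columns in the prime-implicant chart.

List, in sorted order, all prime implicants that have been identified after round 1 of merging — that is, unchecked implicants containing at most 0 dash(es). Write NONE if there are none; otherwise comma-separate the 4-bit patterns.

NONE

size-2^0 implicants → 0000(✓)  0011(✓)  0100(✓)  0101(✓)  0111(✓)  1001(✓)  1011(✓)  1101(✓)
size-2^1 implicants → -011  -101  0-00  0-11  01-1  010-  1-01  10-1
Unchecked terms (primes): -011, -101, 0-00, 0-11, 01-1, 010-, 1-01, 10-1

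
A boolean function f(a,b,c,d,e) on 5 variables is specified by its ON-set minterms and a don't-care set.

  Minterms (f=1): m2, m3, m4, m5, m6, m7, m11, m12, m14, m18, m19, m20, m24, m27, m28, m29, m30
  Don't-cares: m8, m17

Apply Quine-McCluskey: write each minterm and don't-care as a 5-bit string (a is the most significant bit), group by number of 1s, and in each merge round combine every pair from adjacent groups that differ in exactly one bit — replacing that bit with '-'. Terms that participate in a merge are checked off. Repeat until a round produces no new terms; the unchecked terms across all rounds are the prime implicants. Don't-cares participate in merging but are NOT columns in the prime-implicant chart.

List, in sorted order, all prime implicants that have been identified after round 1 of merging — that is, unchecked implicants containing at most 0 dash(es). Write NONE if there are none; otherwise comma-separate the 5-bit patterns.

NONE

size-2^0 implicants → 00010(✓)  00011(✓)  00100(✓)  00101(✓)  00110(✓)  00111(✓)  01000(✓)  01011(✓)  01100(✓)  01110(✓)  10001(✓)  10010(✓)  10011(✓)  10100(✓)  11000(✓)  11011(✓)  11100(✓)  11101(✓)  11110(✓)
size-2^1 implicants → -0010(✓)  -0011(✓)  -0100(✓)  -1000(✓)  -1011(✓)  -1100(✓)  -1110(✓)  0-011(✓)  0-100(✓)  0-110(✓)  00-10(✓)  00-11(✓)  0001-(✓)  001-0(✓)  001-1(✓)  0010-(✓)  0011-(✓)  01-00(✓)  011-0(✓)  1-011(✓)  1-100(✓)  100-1  1001-(✓)  11-00(✓)  111-0(✓)  1110-
size-2^2 implicants → --011  --100  -001-  -1-00  -11-0  0-1-0  00-1-  001--
Unchecked terms (primes): --011, --100, -001-, -1-00, -11-0, 0-1-0, 00-1-, 001--, 100-1, 1110-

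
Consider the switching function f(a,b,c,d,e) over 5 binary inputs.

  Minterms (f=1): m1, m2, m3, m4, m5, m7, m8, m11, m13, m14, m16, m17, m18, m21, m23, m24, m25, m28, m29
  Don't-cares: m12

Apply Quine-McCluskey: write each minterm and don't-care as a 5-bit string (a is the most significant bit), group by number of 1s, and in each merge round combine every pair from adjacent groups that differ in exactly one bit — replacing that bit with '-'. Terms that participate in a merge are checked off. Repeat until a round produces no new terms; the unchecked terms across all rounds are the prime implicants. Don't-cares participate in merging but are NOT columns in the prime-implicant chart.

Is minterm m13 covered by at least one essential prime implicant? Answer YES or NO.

Round 0: 00001✓ 00010✓ 00011✓ 00100✓ 00101✓ 00111✓ 01000✓ 01011✓ 01100✓ 01101✓ 01110✓ 10000✓ 10001✓ 10010✓ 10101✓ 10111✓ 11000✓ 11001✓ 11100✓ 11101✓
Round 1: -0001✓ -0010 -0101✓ -0111✓ -1000✓ -1100✓ -1101✓ 0-011 0-100✓ 0-101✓ 00-01✓ 00-11✓ 000-1✓ 0001- 001-1✓ 0010-✓ 01-00✓ 011-0 0110-✓ 1-000✓ 1-001✓ 1-101✓ 10-01✓ 100-0 1000-✓ 101-1✓ 11-00✓ 11-01✓ 1100-✓ 1110-✓
Round 2: --101 -0-01 -01-1 -1-00 -110- 0-10- 00--1 1--01 1-00- 11-0-
PIs = {--101, -0-01, -0010, -01-1, -1-00, -110-, 0-011, 0-10-, 00--1, 0001-, 011-0, 1--01, 1-00-, 100-0, 11-0-}
Coverage chart:
  m1: -0-01,00--1
  m2: -0010,0001-
  m3: 0-011,00--1,0001-
  m4: 0-10- ←essential
  m5: --101,-0-01,-01-1,0-10-,00--1
  m7: -01-1,00--1
  m8: -1-00 ←essential
  m11: 0-011 ←essential
  m13: --101,-110-,0-10-
  m14: 011-0 ←essential
  m16: 1-00-,100-0
  m17: -0-01,1--01,1-00-
  m18: -0010,100-0
  m21: --101,-0-01,-01-1,1--01
  m23: -01-1 ←essential
  m24: -1-00,1-00-,11-0-
  m25: 1--01,1-00-,11-0-
  m28: -1-00,-110-,11-0-
  m29: --101,-110-,1--01,11-0-
Essential: -01-1, -1-00, 0-011, 0-10-, 011-0

YES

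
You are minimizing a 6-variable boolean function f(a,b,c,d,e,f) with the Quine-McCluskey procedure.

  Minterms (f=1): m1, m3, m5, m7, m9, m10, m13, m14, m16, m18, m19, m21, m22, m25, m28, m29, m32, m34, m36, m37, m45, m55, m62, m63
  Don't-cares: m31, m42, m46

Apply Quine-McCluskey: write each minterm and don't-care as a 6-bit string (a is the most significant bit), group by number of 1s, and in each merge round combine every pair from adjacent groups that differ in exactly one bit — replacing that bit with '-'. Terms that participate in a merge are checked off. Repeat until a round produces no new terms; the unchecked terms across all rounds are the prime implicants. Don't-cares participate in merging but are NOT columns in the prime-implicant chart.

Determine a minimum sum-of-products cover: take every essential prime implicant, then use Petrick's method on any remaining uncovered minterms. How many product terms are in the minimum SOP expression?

13

[col 0] 000001*, 000011*, 000101*, 000111*, 001001*, 001010*, 001101*, 001110*, 010000*, 010010*, 010011*, 010101*, 010110*, 011001*, 011100*, 011101*, 011111*, 100000*, 100010*, 100100*, 100101*, 101010*, 101101*, 101110*, 110111*, 111110*, 111111*
[col 1] -00101*, -01010*, -01101*, -01110*, -11111, 0-0011, 0-0101*, 0-1001*, 0-1101*, 00-001*, 00-101*, 000-01*, 000-11*, 0000-1*, 0001-1*, 001-01*, 001-10*, 01-101*, 010-10, 0100-0, 01001-, 011-01*, 0111-1, 01110-, 1-1110, 10-010, 10-101*, 100-00, 1000-0, 10010-, 101-10*, 11-111, 11111-
[col 2] -0-101, -01-10, 0--101, 0-1-01, 00--01, 000--1
Prime implicants: -0-101, -01-10, -11111, 0--101, 0-0011, 0-1-01, 00--01, 000--1, 010-10, 0100-0, 01001-, 0111-1, 01110-, 1-1110, 10-010, 100-00, 1000-0, 10010-, 11-111, 11111-
PI chart (minterm → PIs covering it):
  1 | 00--01,000--1
  3 | 0-0011,000--1
  5 | -0-101,0--101,00--01,000--1
  7 | 000--1  (sole → essential)
  9 | 0-1-01,00--01
  10 | -01-10  (sole → essential)
  13 | -0-101,0--101,0-1-01,00--01
  14 | -01-10  (sole → essential)
  16 | 0100-0  (sole → essential)
  18 | 010-10,0100-0,01001-
  19 | 0-0011,01001-
  21 | 0--101  (sole → essential)
  22 | 010-10  (sole → essential)
  25 | 0-1-01  (sole → essential)
  28 | 01110-  (sole → essential)
  29 | 0--101,0-1-01,0111-1,01110-
  32 | 100-00,1000-0
  34 | 10-010,1000-0
  36 | 100-00,10010-
  37 | -0-101,10010-
  45 | -0-101  (sole → essential)
  55 | 11-111  (sole → essential)
  62 | 1-1110,11111-
  63 | -11111,11-111,11111-
Essential prime implicants: -0-101, -01-10, 0--101, 0-1-01, 000--1, 010-10, 0100-0, 01110-, 11-111
Petrick residual → 0-0011, 1-1110, 10-010, 100-00
Minimum SOP uses 13 PIs: b'de'f + b'cef' + a'de'f + a'c'd'ef + a'ce'f + a'b'c'f + a'bc'ef' + a'bc'd'f' + a'bcde' + acdef' + ab'd'ef' + ab'c'e'f' + abdef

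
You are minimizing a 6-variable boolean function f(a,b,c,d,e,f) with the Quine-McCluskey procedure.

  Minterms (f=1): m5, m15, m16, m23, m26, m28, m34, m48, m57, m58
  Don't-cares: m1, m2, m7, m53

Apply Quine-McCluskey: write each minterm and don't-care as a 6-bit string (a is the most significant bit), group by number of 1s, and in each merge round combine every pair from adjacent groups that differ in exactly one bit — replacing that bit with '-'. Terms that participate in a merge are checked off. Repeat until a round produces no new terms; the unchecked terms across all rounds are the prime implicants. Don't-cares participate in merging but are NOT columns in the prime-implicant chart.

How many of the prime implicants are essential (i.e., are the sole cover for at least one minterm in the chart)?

7

size-2^0 implicants → 000001(✓)  000010(✓)  000101(✓)  000111(✓)  001111(✓)  010000(✓)  010111(✓)  011010(✓)  011100  100010(✓)  110000(✓)  110101  111001  111010(✓)
size-2^1 implicants → -00010  -10000  -11010  0-0111  00-111  000-01  0001-1
Unchecked terms (primes): -00010, -10000, -11010, 0-0111, 00-111, 000-01, 0001-1, 011100, 110101, 111001
Minterm coverage:
  m5 ⊆ 000-01,0001-1
  m15 ⊆ 00-111 [E]
  m16 ⊆ -10000 [E]
  m23 ⊆ 0-0111 [E]
  m26 ⊆ -11010 [E]
  m28 ⊆ 011100 [E]
  m34 ⊆ -00010 [E]
  m48 ⊆ -10000 [E]
  m57 ⊆ 111001 [E]
  m58 ⊆ -11010 [E]
E = {-00010, -10000, -11010, 0-0111, 00-111, 011100, 111001}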